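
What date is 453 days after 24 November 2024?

February 20, 2026

Adding 453 days from November 24, 2024.
November has 30 days, so 30 − 24 = 6 days remain after November 24, 2024; 453 − 6 = 447 left.
December 2024 has 31 days: 447 − 31 = 416 left.
January 2025 has 31 days: 416 − 31 = 385 left.
February 2025 has 28 days (2025 is not a leap year): 385 − 28 = 357 left.
March 2025 has 31 days: 357 − 31 = 326 left.
April 2025 has 30 days: 326 − 30 = 296 left.
May 2025 has 31 days: 296 − 31 = 265 left.
June 2025 has 30 days: 265 − 30 = 235 left.
July 2025 has 31 days: 235 − 31 = 204 left.
August 2025 has 31 days: 204 − 31 = 173 left.
September 2025 has 30 days: 173 − 30 = 143 left.
October 2025 has 31 days: 143 − 31 = 112 left.
November 2025 has 30 days: 112 − 30 = 82 left.
December 2025 has 31 days: 82 − 31 = 51 left.
January 2026 has 31 days: 51 − 31 = 20 left.
20 days into February 2026 → February 20, 2026.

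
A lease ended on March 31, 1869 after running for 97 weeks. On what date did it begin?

Subtracting 97 weeks = 679 days from March 31, 1869.
Going back 31 days from March 31, 1869 reaches the end of the previous month; 679 − 31 = 648 left.
February 1869 has 28 days (1869 is not a leap year): 648 − 28 = 620 left.
January 1869 has 31 days: 620 − 31 = 589 left.
December 1868 has 31 days: 589 − 31 = 558 left.
November 1868 has 30 days: 558 − 30 = 528 left.
October 1868 has 31 days: 528 − 31 = 497 left.
September 1868 has 30 days: 497 − 30 = 467 left.
August 1868 has 31 days: 467 − 31 = 436 left.
July 1868 has 31 days: 436 − 31 = 405 left.
June 1868 has 30 days: 405 − 30 = 375 left.
May 1868 has 31 days: 375 − 31 = 344 left.
April 1868 has 30 days: 344 − 30 = 314 left.
March 1868 has 31 days: 314 − 31 = 283 left.
February 1868 has 29 days (1868 is a leap year): 283 − 29 = 254 left.
January 1868 has 31 days: 254 − 31 = 223 left.
December 1867 has 31 days: 223 − 31 = 192 left.
November 1867 has 30 days: 192 − 30 = 162 left.
October 1867 has 31 days: 162 − 31 = 131 left.
September 1867 has 30 days: 131 − 30 = 101 left.
August 1867 has 31 days: 101 − 31 = 70 left.
July 1867 has 31 days: 70 − 31 = 39 left.
June 1867 has 30 days: 39 − 30 = 9 left.
May 1867 has 31 days; 31 − 9 = 22 → May 22, 1867.

May 22, 1867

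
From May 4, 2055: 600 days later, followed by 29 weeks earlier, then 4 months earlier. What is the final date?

February 4, 2056

Adding 600 days from May 4, 2055:
May has 31 days, so 31 − 4 = 27 days remain after May 4, 2055; 600 − 27 = 573 left.
June 2055 has 30 days: 573 − 30 = 543 left.
July 2055 has 31 days: 543 − 31 = 512 left.
August 2055 has 31 days: 512 − 31 = 481 left.
September 2055 has 30 days: 481 − 30 = 451 left.
October 2055 has 31 days: 451 − 31 = 420 left.
November 2055 has 30 days: 420 − 30 = 390 left.
December 2055 has 31 days: 390 − 31 = 359 left.
January 2056 has 31 days: 359 − 31 = 328 left.
February 2056 has 29 days (2056 is a leap year): 328 − 29 = 299 left.
March 2056 has 31 days: 299 − 31 = 268 left.
April 2056 has 30 days: 268 − 30 = 238 left.
May 2056 has 31 days: 238 − 31 = 207 left.
June 2056 has 30 days: 207 − 30 = 177 left.
July 2056 has 31 days: 177 − 31 = 146 left.
August 2056 has 31 days: 146 − 31 = 115 left.
September 2056 has 30 days: 115 − 30 = 85 left.
October 2056 has 31 days: 85 − 31 = 54 left.
November 2056 has 30 days: 54 − 30 = 24 left.
24 days into December 2056 → December 24, 2056.
Subtracting 29 weeks (= 203 days) from December 24, 2056:
Going back 24 days from December 24, 2056 reaches the end of the previous month; 203 − 24 = 179 left.
November 2056 has 30 days: 179 − 30 = 149 left.
October 2056 has 31 days: 149 − 31 = 118 left.
September 2056 has 30 days: 118 − 30 = 88 left.
August 2056 has 31 days: 88 − 31 = 57 left.
July 2056 has 31 days: 57 − 31 = 26 left.
June 2056 has 30 days; 30 − 26 = 4 → June 4, 2056.
Counting back 4 months from June 4, 2056:
month 6 − 4 = 2 → February 2056.
Day 4 is valid in February, giving February 4, 2056.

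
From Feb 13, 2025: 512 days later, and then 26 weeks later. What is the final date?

Advancing 512 days from February 13, 2025:
February has 28 days, so 28 − 13 = 15 days remain after February 13, 2025; 512 − 15 = 497 left.
March 2025 has 31 days: 497 − 31 = 466 left.
April 2025 has 30 days: 466 − 30 = 436 left.
May 2025 has 31 days: 436 − 31 = 405 left.
June 2025 has 30 days: 405 − 30 = 375 left.
July 2025 has 31 days: 375 − 31 = 344 left.
August 2025 has 31 days: 344 − 31 = 313 left.
September 2025 has 30 days: 313 − 30 = 283 left.
October 2025 has 31 days: 283 − 31 = 252 left.
November 2025 has 30 days: 252 − 30 = 222 left.
December 2025 has 31 days: 222 − 31 = 191 left.
January 2026 has 31 days: 191 − 31 = 160 left.
February 2026 has 28 days (2026 is not a leap year): 160 − 28 = 132 left.
March 2026 has 31 days: 132 − 31 = 101 left.
April 2026 has 30 days: 101 − 30 = 71 left.
May 2026 has 31 days: 71 − 31 = 40 left.
June 2026 has 30 days: 40 − 30 = 10 left.
10 days into July 2026 → July 10, 2026.
Counting forward 26 weeks (= 182 days) from July 10, 2026:
July has 31 days, so 31 − 10 = 21 days remain after July 10, 2026; 182 − 21 = 161 left.
August 2026 has 31 days: 161 − 31 = 130 left.
September 2026 has 30 days: 130 − 30 = 100 left.
October 2026 has 31 days: 100 − 31 = 69 left.
November 2026 has 30 days: 69 − 30 = 39 left.
December 2026 has 31 days: 39 − 31 = 8 left.
8 days into January 2027 → January 8, 2027.

January 8, 2027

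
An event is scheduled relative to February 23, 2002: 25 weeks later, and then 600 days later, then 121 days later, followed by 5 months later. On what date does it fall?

Adding 25 weeks (= 175 days) from February 23, 2002:
February has 28 days, so 28 − 23 = 5 days remain after February 23, 2002; 175 − 5 = 170 left.
March 2002 has 31 days: 170 − 31 = 139 left.
April 2002 has 30 days: 139 − 30 = 109 left.
May 2002 has 31 days: 109 − 31 = 78 left.
June 2002 has 30 days: 78 − 30 = 48 left.
July 2002 has 31 days: 48 − 31 = 17 left.
17 days into August 2002 → August 17, 2002.
Counting forward 600 days from August 17, 2002:
August has 31 days, so 31 − 17 = 14 days remain after August 17, 2002; 600 − 14 = 586 left.
September 2002 has 30 days: 586 − 30 = 556 left.
October 2002 has 31 days: 556 − 31 = 525 left.
November 2002 has 30 days: 525 − 30 = 495 left.
December 2002 has 31 days: 495 − 31 = 464 left.
January 2003 has 31 days: 464 − 31 = 433 left.
February 2003 has 28 days (2003 is not a leap year): 433 − 28 = 405 left.
March 2003 has 31 days: 405 − 31 = 374 left.
April 2003 has 30 days: 374 − 30 = 344 left.
May 2003 has 31 days: 344 − 31 = 313 left.
June 2003 has 30 days: 313 − 30 = 283 left.
July 2003 has 31 days: 283 − 31 = 252 left.
August 2003 has 31 days: 252 − 31 = 221 left.
September 2003 has 30 days: 221 − 30 = 191 left.
October 2003 has 31 days: 191 − 31 = 160 left.
November 2003 has 30 days: 160 − 30 = 130 left.
December 2003 has 31 days: 130 − 31 = 99 left.
January 2004 has 31 days: 99 − 31 = 68 left.
February 2004 has 29 days (2004 is a leap year): 68 − 29 = 39 left.
March 2004 has 31 days: 39 − 31 = 8 left.
8 days into April 2004 → April 8, 2004.
Counting forward 121 days from April 8, 2004:
April has 30 days, so 30 − 8 = 22 days remain after April 8, 2004; 121 − 22 = 99 left.
May 2004 has 31 days: 99 − 31 = 68 left.
June 2004 has 30 days: 68 − 30 = 38 left.
July 2004 has 31 days: 38 − 31 = 7 left.
7 days into August 2004 → August 7, 2004.
Adding 5 months from August 7, 2004:
month 8 + 5 = 13, which is month 1 of year 2005 → January 2005.
Day 7 is valid in January, giving January 7, 2005.

January 7, 2005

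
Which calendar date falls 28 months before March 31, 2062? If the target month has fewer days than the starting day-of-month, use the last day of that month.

November 30, 2059

Counting back 28 months from March 31, 2062.
month 3 − 28 = -25, which is month 11 of year 2059 → November 2059.
November 2059 has only 30 days and the start was day 31, so the date clamps to November 30, 2059.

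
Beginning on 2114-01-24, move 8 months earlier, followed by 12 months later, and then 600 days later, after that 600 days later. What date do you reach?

Counting back 8 months from January 24, 2114:
month 1 − 8 = -7, which is month 5 of year 2113 → May 2113.
Day 24 is valid in May, giving May 24, 2113.
Counting forward 12 months from May 24, 2113:
month 5 + 12 = 17, which is month 5 of year 2114 → May 2114.
Day 24 is valid in May, giving May 24, 2114.
Counting forward 600 days from May 24, 2114:
May has 31 days, so 31 − 24 = 7 days remain after May 24, 2114; 600 − 7 = 593 left.
June 2114 has 30 days: 593 − 30 = 563 left.
July 2114 has 31 days: 563 − 31 = 532 left.
August 2114 has 31 days: 532 − 31 = 501 left.
September 2114 has 30 days: 501 − 30 = 471 left.
October 2114 has 31 days: 471 − 31 = 440 left.
November 2114 has 30 days: 440 − 30 = 410 left.
December 2114 has 31 days: 410 − 31 = 379 left.
January 2115 has 31 days: 379 − 31 = 348 left.
February 2115 has 28 days (2115 is not a leap year): 348 − 28 = 320 left.
March 2115 has 31 days: 320 − 31 = 289 left.
April 2115 has 30 days: 289 − 30 = 259 left.
May 2115 has 31 days: 259 − 31 = 228 left.
June 2115 has 30 days: 228 − 30 = 198 left.
July 2115 has 31 days: 198 − 31 = 167 left.
August 2115 has 31 days: 167 − 31 = 136 left.
September 2115 has 30 days: 136 − 30 = 106 left.
October 2115 has 31 days: 106 − 31 = 75 left.
November 2115 has 30 days: 75 − 30 = 45 left.
December 2115 has 31 days: 45 − 31 = 14 left.
14 days into January 2116 → January 14, 2116.
Advancing 600 days from January 14, 2116:
January has 31 days, so 31 − 14 = 17 days remain after January 14, 2116; 600 − 17 = 583 left.
February 2116 has 29 days (2116 is a leap year): 583 − 29 = 554 left.
March 2116 has 31 days: 554 − 31 = 523 left.
April 2116 has 30 days: 523 − 30 = 493 left.
May 2116 has 31 days: 493 − 31 = 462 left.
June 2116 has 30 days: 462 − 30 = 432 left.
July 2116 has 31 days: 432 − 31 = 401 left.
August 2116 has 31 days: 401 − 31 = 370 left.
September 2116 has 30 days: 370 − 30 = 340 left.
October 2116 has 31 days: 340 − 31 = 309 left.
November 2116 has 30 days: 309 − 30 = 279 left.
December 2116 has 31 days: 279 − 31 = 248 left.
January 2117 has 31 days: 248 − 31 = 217 left.
February 2117 has 28 days (2117 is not a leap year): 217 − 28 = 189 left.
March 2117 has 31 days: 189 − 31 = 158 left.
April 2117 has 30 days: 158 − 30 = 128 left.
May 2117 has 31 days: 128 − 31 = 97 left.
June 2117 has 30 days: 97 − 30 = 67 left.
July 2117 has 31 days: 67 − 31 = 36 left.
August 2117 has 31 days: 36 − 31 = 5 left.
5 days into September 2117 → September 5, 2117.

September 5, 2117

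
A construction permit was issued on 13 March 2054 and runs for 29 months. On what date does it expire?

August 13, 2056

Counting forward 29 months from March 13, 2054.
month 3 + 29 = 32, which is month 8 of year 2056 → August 2056.
Day 13 is valid in August, giving August 13, 2056.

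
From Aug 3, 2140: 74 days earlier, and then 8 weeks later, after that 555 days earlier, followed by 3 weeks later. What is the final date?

January 29, 2139

Counting back 74 days from August 3, 2140:
Going back 3 days from August 3, 2140 reaches the end of the previous month; 74 − 3 = 71 left.
July 2140 has 31 days: 71 − 31 = 40 left.
June 2140 has 30 days: 40 − 30 = 10 left.
May 2140 has 31 days; 31 − 10 = 21 → May 21, 2140.
Adding 8 weeks (= 56 days) from May 21, 2140:
May has 31 days, so 31 − 21 = 10 days remain after May 21, 2140; 56 − 10 = 46 left.
June 2140 has 30 days: 46 − 30 = 16 left.
16 days into July 2140 → July 16, 2140.
Subtracting 555 days from July 16, 2140:
Going back 16 days from July 16, 2140 reaches the end of the previous month; 555 − 16 = 539 left.
June 2140 has 30 days: 539 − 30 = 509 left.
May 2140 has 31 days: 509 − 31 = 478 left.
April 2140 has 30 days: 478 − 30 = 448 left.
March 2140 has 31 days: 448 − 31 = 417 left.
February 2140 has 29 days (2140 is a leap year): 417 − 29 = 388 left.
January 2140 has 31 days: 388 − 31 = 357 left.
December 2139 has 31 days: 357 − 31 = 326 left.
November 2139 has 30 days: 326 − 30 = 296 left.
October 2139 has 31 days: 296 − 31 = 265 left.
September 2139 has 30 days: 265 − 30 = 235 left.
August 2139 has 31 days: 235 − 31 = 204 left.
July 2139 has 31 days: 204 − 31 = 173 left.
June 2139 has 30 days: 173 − 30 = 143 left.
May 2139 has 31 days: 143 − 31 = 112 left.
April 2139 has 30 days: 112 − 30 = 82 left.
March 2139 has 31 days: 82 − 31 = 51 left.
February 2139 has 28 days (2139 is not a leap year): 51 − 28 = 23 left.
January 2139 has 31 days; 31 − 23 = 8 → January 8, 2139.
Counting forward 3 weeks (= 21 days) from January 8, 2139:
January has 31 days; 8 + 21 = 29, still in January.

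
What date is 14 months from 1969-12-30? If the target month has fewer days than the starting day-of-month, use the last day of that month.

Counting forward 14 months from December 30, 1969.
month 12 + 14 = 26, which is month 2 of year 1971 → February 1971.
February 1971 has only 28 days (1971 is not a leap year — relevant if February), and the start was day 30, so the date clamps to February 28, 1971.

February 28, 1971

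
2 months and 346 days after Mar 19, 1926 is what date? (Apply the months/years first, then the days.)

Advancing 2 months and 346 days from March 19, 1926: first the month/year part, then the days.
month 3 + 2 = 5 → May 1926.
Day 19 is valid in May, giving May 19, 1926.
Now add 346 days from May 19, 1926.
May has 31 days, so 31 − 19 = 12 days remain after May 19, 1926; 346 − 12 = 334 left.
June 1926 has 30 days: 334 − 30 = 304 left.
July 1926 has 31 days: 304 − 31 = 273 left.
August 1926 has 31 days: 273 − 31 = 242 left.
September 1926 has 30 days: 242 − 30 = 212 left.
October 1926 has 31 days: 212 − 31 = 181 left.
November 1926 has 30 days: 181 − 30 = 151 left.
December 1926 has 31 days: 151 − 31 = 120 left.
January 1927 has 31 days: 120 − 31 = 89 left.
February 1927 has 28 days (1927 is not a leap year): 89 − 28 = 61 left.
March 1927 has 31 days: 61 − 31 = 30 left.
30 days into April 1927 → April 30, 1927.

April 30, 1927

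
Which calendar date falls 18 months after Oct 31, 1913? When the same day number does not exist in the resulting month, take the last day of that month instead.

April 30, 1915

Adding 18 months from October 31, 1913.
month 10 + 18 = 28, which is month 4 of year 1915 → April 1915.
April 1915 has only 30 days and the start was day 31, so the date clamps to April 30, 1915.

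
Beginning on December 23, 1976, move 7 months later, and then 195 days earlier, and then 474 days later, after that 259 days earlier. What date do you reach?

Advancing 7 months from December 23, 1976:
month 12 + 7 = 19, which is month 7 of year 1977 → July 1977.
Day 23 is valid in July, giving July 23, 1977.
Going back 195 days from July 23, 1977:
Going back 23 days from July 23, 1977 reaches the end of the previous month; 195 − 23 = 172 left.
June 1977 has 30 days: 172 − 30 = 142 left.
May 1977 has 31 days: 142 − 31 = 111 left.
April 1977 has 30 days: 111 − 30 = 81 left.
March 1977 has 31 days: 81 − 31 = 50 left.
February 1977 has 28 days (1977 is not a leap year): 50 − 28 = 22 left.
January 1977 has 31 days; 31 − 22 = 9 → January 9, 1977.
Advancing 474 days from January 9, 1977:
January has 31 days, so 31 − 9 = 22 days remain after January 9, 1977; 474 − 22 = 452 left.
February 1977 has 28 days (1977 is not a leap year): 452 − 28 = 424 left.
March 1977 has 31 days: 424 − 31 = 393 left.
April 1977 has 30 days: 393 − 30 = 363 left.
May 1977 has 31 days: 363 − 31 = 332 left.
June 1977 has 30 days: 332 − 30 = 302 left.
July 1977 has 31 days: 302 − 31 = 271 left.
August 1977 has 31 days: 271 − 31 = 240 left.
September 1977 has 30 days: 240 − 30 = 210 left.
October 1977 has 31 days: 210 − 31 = 179 left.
November 1977 has 30 days: 179 − 30 = 149 left.
December 1977 has 31 days: 149 − 31 = 118 left.
January 1978 has 31 days: 118 − 31 = 87 left.
February 1978 has 28 days (1978 is not a leap year): 87 − 28 = 59 left.
March 1978 has 31 days: 59 − 31 = 28 left.
28 days into April 1978 → April 28, 1978.
Subtracting 259 days from April 28, 1978:
Going back 28 days from April 28, 1978 reaches the end of the previous month; 259 − 28 = 231 left.
March 1978 has 31 days: 231 − 31 = 200 left.
February 1978 has 28 days (1978 is not a leap year): 200 − 28 = 172 left.
January 1978 has 31 days: 172 − 31 = 141 left.
December 1977 has 31 days: 141 − 31 = 110 left.
November 1977 has 30 days: 110 − 30 = 80 left.
October 1977 has 31 days: 80 − 31 = 49 left.
September 1977 has 30 days: 49 − 30 = 19 left.
August 1977 has 31 days; 31 − 19 = 12 → August 12, 1977.

August 12, 1977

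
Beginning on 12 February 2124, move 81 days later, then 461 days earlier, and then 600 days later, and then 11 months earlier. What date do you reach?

Counting forward 81 days from February 12, 2124:
February has 29 days, so 29 − 12 = 17 days remain after February 12, 2124; 81 − 17 = 64 left.
March 2124 has 31 days: 64 − 31 = 33 left.
April 2124 has 30 days: 33 − 30 = 3 left.
3 days into May 2124 → May 3, 2124.
Counting back 461 days from May 3, 2124:
Going back 3 days from May 3, 2124 reaches the end of the previous month; 461 − 3 = 458 left.
April 2124 has 30 days: 458 − 30 = 428 left.
March 2124 has 31 days: 428 − 31 = 397 left.
February 2124 has 29 days (2124 is a leap year): 397 − 29 = 368 left.
January 2124 has 31 days: 368 − 31 = 337 left.
December 2123 has 31 days: 337 − 31 = 306 left.
November 2123 has 30 days: 306 − 30 = 276 left.
October 2123 has 31 days: 276 − 31 = 245 left.
September 2123 has 30 days: 245 − 30 = 215 left.
August 2123 has 31 days: 215 − 31 = 184 left.
July 2123 has 31 days: 184 − 31 = 153 left.
June 2123 has 30 days: 153 − 30 = 123 left.
May 2123 has 31 days: 123 − 31 = 92 left.
April 2123 has 30 days: 92 − 30 = 62 left.
March 2123 has 31 days: 62 − 31 = 31 left.
February 2123 has 28 days (2123 is not a leap year): 31 − 28 = 3 left.
January 2123 has 31 days; 31 − 3 = 28 → January 28, 2123.
Advancing 600 days from January 28, 2123:
January has 31 days, so 31 − 28 = 3 days remain after January 28, 2123; 600 − 3 = 597 left.
February 2123 has 28 days (2123 is not a leap year): 597 − 28 = 569 left.
March 2123 has 31 days: 569 − 31 = 538 left.
April 2123 has 30 days: 538 − 30 = 508 left.
May 2123 has 31 days: 508 − 31 = 477 left.
June 2123 has 30 days: 477 − 30 = 447 left.
July 2123 has 31 days: 447 − 31 = 416 left.
August 2123 has 31 days: 416 − 31 = 385 left.
September 2123 has 30 days: 385 − 30 = 355 left.
October 2123 has 31 days: 355 − 31 = 324 left.
November 2123 has 30 days: 324 − 30 = 294 left.
December 2123 has 31 days: 294 − 31 = 263 left.
January 2124 has 31 days: 263 − 31 = 232 left.
February 2124 has 29 days (2124 is a leap year): 232 − 29 = 203 left.
March 2124 has 31 days: 203 − 31 = 172 left.
April 2124 has 30 days: 172 − 30 = 142 left.
May 2124 has 31 days: 142 − 31 = 111 left.
June 2124 has 30 days: 111 − 30 = 81 left.
July 2124 has 31 days: 81 − 31 = 50 left.
August 2124 has 31 days: 50 − 31 = 19 left.
19 days into September 2124 → September 19, 2124.
Counting back 11 months from September 19, 2124:
month 9 − 11 = -2, which is month 10 of year 2123 → October 2123.
Day 19 is valid in October, giving October 19, 2123.

October 19, 2123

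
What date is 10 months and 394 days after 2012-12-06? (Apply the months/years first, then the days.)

November 4, 2014

Advancing 10 months and 394 days from December 6, 2012: first the month/year part, then the days.
month 12 + 10 = 22, which is month 10 of year 2013 → October 2013.
Day 6 is valid in October, giving October 6, 2013.
Now add 394 days from October 6, 2013.
October has 31 days, so 31 − 6 = 25 days remain after October 6, 2013; 394 − 25 = 369 left.
November 2013 has 30 days: 369 − 30 = 339 left.
December 2013 has 31 days: 339 − 31 = 308 left.
January 2014 has 31 days: 308 − 31 = 277 left.
February 2014 has 28 days (2014 is not a leap year): 277 − 28 = 249 left.
March 2014 has 31 days: 249 − 31 = 218 left.
April 2014 has 30 days: 218 − 30 = 188 left.
May 2014 has 31 days: 188 − 31 = 157 left.
June 2014 has 30 days: 157 − 30 = 127 left.
July 2014 has 31 days: 127 − 31 = 96 left.
August 2014 has 31 days: 96 − 31 = 65 left.
September 2014 has 30 days: 65 − 30 = 35 left.
October 2014 has 31 days: 35 − 31 = 4 left.
4 days into November 2014 → November 4, 2014.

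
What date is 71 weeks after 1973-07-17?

Advancing 71 weeks = 497 days from July 17, 1973.
July has 31 days, so 31 − 17 = 14 days remain after July 17, 1973; 497 − 14 = 483 left.
August 1973 has 31 days: 483 − 31 = 452 left.
September 1973 has 30 days: 452 − 30 = 422 left.
October 1973 has 31 days: 422 − 31 = 391 left.
November 1973 has 30 days: 391 − 30 = 361 left.
December 1973 has 31 days: 361 − 31 = 330 left.
January 1974 has 31 days: 330 − 31 = 299 left.
February 1974 has 28 days (1974 is not a leap year): 299 − 28 = 271 left.
March 1974 has 31 days: 271 − 31 = 240 left.
April 1974 has 30 days: 240 − 30 = 210 left.
May 1974 has 31 days: 210 − 31 = 179 left.
June 1974 has 30 days: 179 − 30 = 149 left.
July 1974 has 31 days: 149 − 31 = 118 left.
August 1974 has 31 days: 118 − 31 = 87 left.
September 1974 has 30 days: 87 − 30 = 57 left.
October 1974 has 31 days: 57 − 31 = 26 left.
26 days into November 1974 → November 26, 1974.

November 26, 1974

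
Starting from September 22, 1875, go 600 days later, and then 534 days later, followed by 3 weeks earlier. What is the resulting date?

October 9, 1878

Advancing 600 days from September 22, 1875:
September has 30 days, so 30 − 22 = 8 days remain after September 22, 1875; 600 − 8 = 592 left.
October 1875 has 31 days: 592 − 31 = 561 left.
November 1875 has 30 days: 561 − 30 = 531 left.
December 1875 has 31 days: 531 − 31 = 500 left.
January 1876 has 31 days: 500 − 31 = 469 left.
February 1876 has 29 days (1876 is a leap year): 469 − 29 = 440 left.
March 1876 has 31 days: 440 − 31 = 409 left.
April 1876 has 30 days: 409 − 30 = 379 left.
May 1876 has 31 days: 379 − 31 = 348 left.
June 1876 has 30 days: 348 − 30 = 318 left.
July 1876 has 31 days: 318 − 31 = 287 left.
August 1876 has 31 days: 287 − 31 = 256 left.
September 1876 has 30 days: 256 − 30 = 226 left.
October 1876 has 31 days: 226 − 31 = 195 left.
November 1876 has 30 days: 195 − 30 = 165 left.
December 1876 has 31 days: 165 − 31 = 134 left.
January 1877 has 31 days: 134 − 31 = 103 left.
February 1877 has 28 days (1877 is not a leap year): 103 − 28 = 75 left.
March 1877 has 31 days: 75 − 31 = 44 left.
April 1877 has 30 days: 44 − 30 = 14 left.
14 days into May 1877 → May 14, 1877.
Advancing 534 days from May 14, 1877:
May has 31 days, so 31 − 14 = 17 days remain after May 14, 1877; 534 − 17 = 517 left.
June 1877 has 30 days: 517 − 30 = 487 left.
July 1877 has 31 days: 487 − 31 = 456 left.
August 1877 has 31 days: 456 − 31 = 425 left.
September 1877 has 30 days: 425 − 30 = 395 left.
October 1877 has 31 days: 395 − 31 = 364 left.
November 1877 has 30 days: 364 − 30 = 334 left.
December 1877 has 31 days: 334 − 31 = 303 left.
January 1878 has 31 days: 303 − 31 = 272 left.
February 1878 has 28 days (1878 is not a leap year): 272 − 28 = 244 left.
March 1878 has 31 days: 244 − 31 = 213 left.
April 1878 has 30 days: 213 − 30 = 183 left.
May 1878 has 31 days: 183 − 31 = 152 left.
June 1878 has 30 days: 152 − 30 = 122 left.
July 1878 has 31 days: 122 − 31 = 91 left.
August 1878 has 31 days: 91 − 31 = 60 left.
September 1878 has 30 days: 60 − 30 = 30 left.
30 days into October 1878 → October 30, 1878.
Counting back 3 weeks (= 21 days) from October 30, 1878:
30 − 21 = 9, still in October 1878.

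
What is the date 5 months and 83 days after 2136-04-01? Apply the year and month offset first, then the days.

Adding 5 months and 83 days from April 1, 2136: first the month/year part, then the days.
month 4 + 5 = 9 → September 2136.
Day 1 is valid in September, giving September 1, 2136.
Now add 83 days from September 1, 2136.
September has 30 days, so 30 − 1 = 29 days remain after September 1, 2136; 83 − 29 = 54 left.
October 2136 has 31 days: 54 − 31 = 23 left.
23 days into November 2136 → November 23, 2136.

November 23, 2136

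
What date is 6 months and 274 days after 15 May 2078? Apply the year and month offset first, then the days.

Adding 6 months and 274 days from May 15, 2078: first the month/year part, then the days.
month 5 + 6 = 11 → November 2078.
Day 15 is valid in November, giving November 15, 2078.
Now add 274 days from November 15, 2078.
November has 30 days, so 30 − 15 = 15 days remain after November 15, 2078; 274 − 15 = 259 left.
December 2078 has 31 days: 259 − 31 = 228 left.
January 2079 has 31 days: 228 − 31 = 197 left.
February 2079 has 28 days (2079 is not a leap year): 197 − 28 = 169 left.
March 2079 has 31 days: 169 − 31 = 138 left.
April 2079 has 30 days: 138 − 30 = 108 left.
May 2079 has 31 days: 108 − 31 = 77 left.
June 2079 has 30 days: 77 − 30 = 47 left.
July 2079 has 31 days: 47 − 31 = 16 left.
16 days into August 2079 → August 16, 2079.

August 16, 2079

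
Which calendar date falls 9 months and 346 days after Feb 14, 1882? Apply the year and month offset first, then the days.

October 26, 1883

Adding 9 months and 346 days from February 14, 1882: first the month/year part, then the days.
month 2 + 9 = 11 → November 1882.
Day 14 is valid in November, giving November 14, 1882.
Now add 346 days from November 14, 1882.
November has 30 days, so 30 − 14 = 16 days remain after November 14, 1882; 346 − 16 = 330 left.
December 1882 has 31 days: 330 − 31 = 299 left.
January 1883 has 31 days: 299 − 31 = 268 left.
February 1883 has 28 days (1883 is not a leap year): 268 − 28 = 240 left.
March 1883 has 31 days: 240 − 31 = 209 left.
April 1883 has 30 days: 209 − 30 = 179 left.
May 1883 has 31 days: 179 − 31 = 148 left.
June 1883 has 30 days: 148 − 30 = 118 left.
July 1883 has 31 days: 118 − 31 = 87 left.
August 1883 has 31 days: 87 − 31 = 56 left.
September 1883 has 30 days: 56 − 30 = 26 left.
26 days into October 1883 → October 26, 1883.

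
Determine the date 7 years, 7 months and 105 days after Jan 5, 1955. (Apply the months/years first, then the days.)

November 18, 1962

Adding 7 years, 7 months and 105 days from January 5, 1955: first the month/year part, then the days.
+7 years → 1962; month 1 + 7 = 8 → August 1962.
Day 5 is valid in August, giving August 5, 1962.
Now add 105 days from August 5, 1962.
August has 31 days, so 31 − 5 = 26 days remain after August 5, 1962; 105 − 26 = 79 left.
September 1962 has 30 days: 79 − 30 = 49 left.
October 1962 has 31 days: 49 − 31 = 18 left.
18 days into November 1962 → November 18, 1962.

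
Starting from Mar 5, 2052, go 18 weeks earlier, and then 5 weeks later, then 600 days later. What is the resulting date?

Going back 18 weeks (= 126 days) from March 5, 2052:
Going back 5 days from March 5, 2052 reaches the end of the previous month; 126 − 5 = 121 left.
February 2052 has 29 days (2052 is a leap year): 121 − 29 = 92 left.
January 2052 has 31 days: 92 − 31 = 61 left.
December 2051 has 31 days: 61 − 31 = 30 left.
November 2051 has 30 days: 30 − 30 = 0 left.
October 2051 has 31 days; 31 − 0 = 31 → October 31, 2051.
Counting forward 5 weeks (= 35 days) from October 31, 2051:
October has 31 days, so 31 − 31 = 0 days remain after October 31, 2051; 35 − 0 = 35 left.
November 2051 has 30 days: 35 − 30 = 5 left.
5 days into December 2051 → December 5, 2051.
Advancing 600 days from December 5, 2051:
December has 31 days, so 31 − 5 = 26 days remain after December 5, 2051; 600 − 26 = 574 left.
January 2052 has 31 days: 574 − 31 = 543 left.
February 2052 has 29 days (2052 is a leap year): 543 − 29 = 514 left.
March 2052 has 31 days: 514 − 31 = 483 left.
April 2052 has 30 days: 483 − 30 = 453 left.
May 2052 has 31 days: 453 − 31 = 422 left.
June 2052 has 30 days: 422 − 30 = 392 left.
July 2052 has 31 days: 392 − 31 = 361 left.
August 2052 has 31 days: 361 − 31 = 330 left.
September 2052 has 30 days: 330 − 30 = 300 left.
October 2052 has 31 days: 300 − 31 = 269 left.
November 2052 has 30 days: 269 − 30 = 239 left.
December 2052 has 31 days: 239 − 31 = 208 left.
January 2053 has 31 days: 208 − 31 = 177 left.
February 2053 has 28 days (2053 is not a leap year): 177 − 28 = 149 left.
March 2053 has 31 days: 149 − 31 = 118 left.
April 2053 has 30 days: 118 − 30 = 88 left.
May 2053 has 31 days: 88 − 31 = 57 left.
June 2053 has 30 days: 57 − 30 = 27 left.
27 days into July 2053 → July 27, 2053.

July 27, 2053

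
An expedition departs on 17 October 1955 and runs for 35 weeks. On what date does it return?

June 18, 1956

Counting forward 35 weeks = 245 days from October 17, 1955.
October has 31 days, so 31 − 17 = 14 days remain after October 17, 1955; 245 − 14 = 231 left.
November 1955 has 30 days: 231 − 30 = 201 left.
December 1955 has 31 days: 201 − 31 = 170 left.
January 1956 has 31 days: 170 − 31 = 139 left.
February 1956 has 29 days (1956 is a leap year): 139 − 29 = 110 left.
March 1956 has 31 days: 110 − 31 = 79 left.
April 1956 has 30 days: 79 − 30 = 49 left.
May 1956 has 31 days: 49 − 31 = 18 left.
18 days into June 1956 → June 18, 1956.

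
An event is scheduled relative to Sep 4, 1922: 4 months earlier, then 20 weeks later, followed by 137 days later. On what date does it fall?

February 5, 1923

Counting back 4 months from September 4, 1922:
month 9 − 4 = 5 → May 1922.
Day 4 is valid in May, giving May 4, 1922.
Advancing 20 weeks (= 140 days) from May 4, 1922:
May has 31 days, so 31 − 4 = 27 days remain after May 4, 1922; 140 − 27 = 113 left.
June 1922 has 30 days: 113 − 30 = 83 left.
July 1922 has 31 days: 83 − 31 = 52 left.
August 1922 has 31 days: 52 − 31 = 21 left.
21 days into September 1922 → September 21, 1922.
Adding 137 days from September 21, 1922:
September has 30 days, so 30 − 21 = 9 days remain after September 21, 1922; 137 − 9 = 128 left.
October 1922 has 31 days: 128 − 31 = 97 left.
November 1922 has 30 days: 97 − 30 = 67 left.
December 1922 has 31 days: 67 − 31 = 36 left.
January 1923 has 31 days: 36 − 31 = 5 left.
5 days into February 1923 → February 5, 1923.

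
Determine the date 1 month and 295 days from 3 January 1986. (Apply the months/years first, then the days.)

Counting forward 1 month and 295 days from January 3, 1986: first the month/year part, then the days.
month 1 + 1 = 2 → February 1986.
Day 3 is valid in February, giving February 3, 1986.
Now add 295 days from February 3, 1986.
February has 28 days, so 28 − 3 = 25 days remain after February 3, 1986; 295 − 25 = 270 left.
March 1986 has 31 days: 270 − 31 = 239 left.
April 1986 has 30 days: 239 − 30 = 209 left.
May 1986 has 31 days: 209 − 31 = 178 left.
June 1986 has 30 days: 178 − 30 = 148 left.
July 1986 has 31 days: 148 − 31 = 117 left.
August 1986 has 31 days: 117 − 31 = 86 left.
September 1986 has 30 days: 86 − 30 = 56 left.
October 1986 has 31 days: 56 − 31 = 25 left.
25 days into November 1986 → November 25, 1986.

November 25, 1986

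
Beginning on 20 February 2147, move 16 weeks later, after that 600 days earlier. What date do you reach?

Counting forward 16 weeks (= 112 days) from February 20, 2147:
February has 28 days, so 28 − 20 = 8 days remain after February 20, 2147; 112 − 8 = 104 left.
March 2147 has 31 days: 104 − 31 = 73 left.
April 2147 has 30 days: 73 − 30 = 43 left.
May 2147 has 31 days: 43 − 31 = 12 left.
12 days into June 2147 → June 12, 2147.
Counting back 600 days from June 12, 2147:
Going back 12 days from June 12, 2147 reaches the end of the previous month; 600 − 12 = 588 left.
May 2147 has 31 days: 588 − 31 = 557 left.
April 2147 has 30 days: 557 − 30 = 527 left.
March 2147 has 31 days: 527 − 31 = 496 left.
February 2147 has 28 days (2147 is not a leap year): 496 − 28 = 468 left.
January 2147 has 31 days: 468 − 31 = 437 left.
December 2146 has 31 days: 437 − 31 = 406 left.
November 2146 has 30 days: 406 − 30 = 376 left.
October 2146 has 31 days: 376 − 31 = 345 left.
September 2146 has 30 days: 345 − 30 = 315 left.
August 2146 has 31 days: 315 − 31 = 284 left.
July 2146 has 31 days: 284 − 31 = 253 left.
June 2146 has 30 days: 253 − 30 = 223 left.
May 2146 has 31 days: 223 − 31 = 192 left.
April 2146 has 30 days: 192 − 30 = 162 left.
March 2146 has 31 days: 162 − 31 = 131 left.
February 2146 has 28 days (2146 is not a leap year): 131 − 28 = 103 left.
January 2146 has 31 days: 103 − 31 = 72 left.
December 2145 has 31 days: 72 − 31 = 41 left.
November 2145 has 30 days: 41 − 30 = 11 left.
October 2145 has 31 days; 31 − 11 = 20 → October 20, 2145.

October 20, 2145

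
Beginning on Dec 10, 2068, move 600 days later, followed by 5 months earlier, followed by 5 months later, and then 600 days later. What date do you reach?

March 24, 2072

Counting forward 600 days from December 10, 2068:
December has 31 days, so 31 − 10 = 21 days remain after December 10, 2068; 600 − 21 = 579 left.
January 2069 has 31 days: 579 − 31 = 548 left.
February 2069 has 28 days (2069 is not a leap year): 548 − 28 = 520 left.
March 2069 has 31 days: 520 − 31 = 489 left.
April 2069 has 30 days: 489 − 30 = 459 left.
May 2069 has 31 days: 459 − 31 = 428 left.
June 2069 has 30 days: 428 − 30 = 398 left.
July 2069 has 31 days: 398 − 31 = 367 left.
August 2069 has 31 days: 367 − 31 = 336 left.
September 2069 has 30 days: 336 − 30 = 306 left.
October 2069 has 31 days: 306 − 31 = 275 left.
November 2069 has 30 days: 275 − 30 = 245 left.
December 2069 has 31 days: 245 − 31 = 214 left.
January 2070 has 31 days: 214 − 31 = 183 left.
February 2070 has 28 days (2070 is not a leap year): 183 − 28 = 155 left.
March 2070 has 31 days: 155 − 31 = 124 left.
April 2070 has 30 days: 124 − 30 = 94 left.
May 2070 has 31 days: 94 − 31 = 63 left.
June 2070 has 30 days: 63 − 30 = 33 left.
July 2070 has 31 days: 33 − 31 = 2 left.
2 days into August 2070 → August 2, 2070.
Going back 5 months from August 2, 2070:
month 8 − 5 = 3 → March 2070.
Day 2 is valid in March, giving March 2, 2070.
Adding 5 months from March 2, 2070:
month 3 + 5 = 8 → August 2070.
Day 2 is valid in August, giving August 2, 2070.
Advancing 600 days from August 2, 2070:
August has 31 days, so 31 − 2 = 29 days remain after August 2, 2070; 600 − 29 = 571 left.
September 2070 has 30 days: 571 − 30 = 541 left.
October 2070 has 31 days: 541 − 31 = 510 left.
November 2070 has 30 days: 510 − 30 = 480 left.
December 2070 has 31 days: 480 − 31 = 449 left.
January 2071 has 31 days: 449 − 31 = 418 left.
February 2071 has 28 days (2071 is not a leap year): 418 − 28 = 390 left.
March 2071 has 31 days: 390 − 31 = 359 left.
April 2071 has 30 days: 359 − 30 = 329 left.
May 2071 has 31 days: 329 − 31 = 298 left.
June 2071 has 30 days: 298 − 30 = 268 left.
July 2071 has 31 days: 268 − 31 = 237 left.
August 2071 has 31 days: 237 − 31 = 206 left.
September 2071 has 30 days: 206 − 30 = 176 left.
October 2071 has 31 days: 176 − 31 = 145 left.
November 2071 has 30 days: 145 − 30 = 115 left.
December 2071 has 31 days: 115 − 31 = 84 left.
January 2072 has 31 days: 84 − 31 = 53 left.
February 2072 has 29 days (2072 is a leap year): 53 − 29 = 24 left.
24 days into March 2072 → March 24, 2072.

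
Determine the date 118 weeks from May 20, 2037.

August 24, 2039

Counting forward 118 weeks = 826 days from May 20, 2037.
May has 31 days, so 31 − 20 = 11 days remain after May 20, 2037; 826 − 11 = 815 left.
June 2037 has 30 days: 815 − 30 = 785 left.
July 2037 has 31 days: 785 − 31 = 754 left.
August 2037 has 31 days: 754 − 31 = 723 left.
September 2037 has 30 days: 723 − 30 = 693 left.
October 2037 has 31 days: 693 − 31 = 662 left.
November 2037 has 30 days: 662 − 30 = 632 left.
December 2037 has 31 days: 632 − 31 = 601 left.
January 2038 has 31 days: 601 − 31 = 570 left.
February 2038 has 28 days (2038 is not a leap year): 570 − 28 = 542 left.
March 2038 has 31 days: 542 − 31 = 511 left.
April 2038 has 30 days: 511 − 30 = 481 left.
May 2038 has 31 days: 481 − 31 = 450 left.
June 2038 has 30 days: 450 − 30 = 420 left.
July 2038 has 31 days: 420 − 31 = 389 left.
August 2038 has 31 days: 389 − 31 = 358 left.
September 2038 has 30 days: 358 − 30 = 328 left.
October 2038 has 31 days: 328 − 31 = 297 left.
November 2038 has 30 days: 297 − 30 = 267 left.
December 2038 has 31 days: 267 − 31 = 236 left.
January 2039 has 31 days: 236 − 31 = 205 left.
February 2039 has 28 days (2039 is not a leap year): 205 − 28 = 177 left.
March 2039 has 31 days: 177 − 31 = 146 left.
April 2039 has 30 days: 146 − 30 = 116 left.
May 2039 has 31 days: 116 − 31 = 85 left.
June 2039 has 30 days: 85 − 30 = 55 left.
July 2039 has 31 days: 55 − 31 = 24 left.
24 days into August 2039 → August 24, 2039.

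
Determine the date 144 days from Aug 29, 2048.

January 20, 2049

Counting forward 144 days from August 29, 2048.
August has 31 days, so 31 − 29 = 2 days remain after August 29, 2048; 144 − 2 = 142 left.
September 2048 has 30 days: 142 − 30 = 112 left.
October 2048 has 31 days: 112 − 31 = 81 left.
November 2048 has 30 days: 81 − 30 = 51 left.
December 2048 has 31 days: 51 − 31 = 20 left.
20 days into January 2049 → January 20, 2049.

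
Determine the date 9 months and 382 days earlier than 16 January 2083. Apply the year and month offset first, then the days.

Going back 9 months and 382 days from January 16, 2083: first the month/year part, then the days.
month 1 − 9 = -8, which is month 4 of year 2082 → April 2082.
Day 16 is valid in April, giving April 16, 2082.
Now subtract 382 days from April 16, 2082.
Going back 16 days from April 16, 2082 reaches the end of the previous month; 382 − 16 = 366 left.
March 2082 has 31 days: 366 − 31 = 335 left.
February 2082 has 28 days (2082 is not a leap year): 335 − 28 = 307 left.
January 2082 has 31 days: 307 − 31 = 276 left.
December 2081 has 31 days: 276 − 31 = 245 left.
November 2081 has 30 days: 245 − 30 = 215 left.
October 2081 has 31 days: 215 − 31 = 184 left.
September 2081 has 30 days: 184 − 30 = 154 left.
August 2081 has 31 days: 154 − 31 = 123 left.
July 2081 has 31 days: 123 − 31 = 92 left.
June 2081 has 30 days: 92 − 30 = 62 left.
May 2081 has 31 days: 62 − 31 = 31 left.
April 2081 has 30 days: 31 − 30 = 1 left.
March 2081 has 31 days; 31 − 1 = 30 → March 30, 2081.

March 30, 2081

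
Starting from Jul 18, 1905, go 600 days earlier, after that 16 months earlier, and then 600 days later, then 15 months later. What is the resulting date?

Counting back 600 days from July 18, 1905:
Going back 18 days from July 18, 1905 reaches the end of the previous month; 600 − 18 = 582 left.
June 1905 has 30 days: 582 − 30 = 552 left.
May 1905 has 31 days: 552 − 31 = 521 left.
April 1905 has 30 days: 521 − 30 = 491 left.
March 1905 has 31 days: 491 − 31 = 460 left.
February 1905 has 28 days (1905 is not a leap year): 460 − 28 = 432 left.
January 1905 has 31 days: 432 − 31 = 401 left.
December 1904 has 31 days: 401 − 31 = 370 left.
November 1904 has 30 days: 370 − 30 = 340 left.
October 1904 has 31 days: 340 − 31 = 309 left.
September 1904 has 30 days: 309 − 30 = 279 left.
August 1904 has 31 days: 279 − 31 = 248 left.
July 1904 has 31 days: 248 − 31 = 217 left.
June 1904 has 30 days: 217 − 30 = 187 left.
May 1904 has 31 days: 187 − 31 = 156 left.
April 1904 has 30 days: 156 − 30 = 126 left.
March 1904 has 31 days: 126 − 31 = 95 left.
February 1904 has 29 days (1904 is a leap year): 95 − 29 = 66 left.
January 1904 has 31 days: 66 − 31 = 35 left.
December 1903 has 31 days: 35 − 31 = 4 left.
November 1903 has 30 days; 30 − 4 = 26 → November 26, 1903.
Subtracting 16 months from November 26, 1903:
month 11 − 16 = -5, which is month 7 of year 1902 → July 1902.
Day 26 is valid in July, giving July 26, 1902.
Counting forward 600 days from July 26, 1902:
July has 31 days, so 31 − 26 = 5 days remain after July 26, 1902; 600 − 5 = 595 left.
August 1902 has 31 days: 595 − 31 = 564 left.
September 1902 has 30 days: 564 − 30 = 534 left.
October 1902 has 31 days: 534 − 31 = 503 left.
November 1902 has 30 days: 503 − 30 = 473 left.
December 1902 has 31 days: 473 − 31 = 442 left.
January 1903 has 31 days: 442 − 31 = 411 left.
February 1903 has 28 days (1903 is not a leap year): 411 − 28 = 383 left.
March 1903 has 31 days: 383 − 31 = 352 left.
April 1903 has 30 days: 352 − 30 = 322 left.
May 1903 has 31 days: 322 − 31 = 291 left.
June 1903 has 30 days: 291 − 30 = 261 left.
July 1903 has 31 days: 261 − 31 = 230 left.
August 1903 has 31 days: 230 − 31 = 199 left.
September 1903 has 30 days: 199 − 30 = 169 left.
October 1903 has 31 days: 169 − 31 = 138 left.
November 1903 has 30 days: 138 − 30 = 108 left.
December 1903 has 31 days: 108 − 31 = 77 left.
January 1904 has 31 days: 77 − 31 = 46 left.
February 1904 has 29 days (1904 is a leap year): 46 − 29 = 17 left.
17 days into March 1904 → March 17, 1904.
Counting forward 15 months from March 17, 1904:
month 3 + 15 = 18, which is month 6 of year 1905 → June 1905.
Day 17 is valid in June, giving June 17, 1905.

June 17, 1905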